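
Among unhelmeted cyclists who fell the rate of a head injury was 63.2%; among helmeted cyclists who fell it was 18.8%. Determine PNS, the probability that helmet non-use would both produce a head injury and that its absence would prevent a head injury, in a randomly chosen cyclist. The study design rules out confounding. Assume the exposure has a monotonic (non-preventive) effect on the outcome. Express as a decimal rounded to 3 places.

PNS ≈ 0.444

p₁ = 0.632, p₀ = 0.188.
Under exogeneity and monotonicity, PNS = p₁ − p₀.
PNS = 0.632 − 0.188 = 0.444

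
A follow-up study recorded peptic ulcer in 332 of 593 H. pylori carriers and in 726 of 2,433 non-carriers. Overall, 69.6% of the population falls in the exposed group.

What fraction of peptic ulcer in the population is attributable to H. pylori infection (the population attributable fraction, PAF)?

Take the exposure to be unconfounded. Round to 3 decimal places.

PAF ≈ 0.379

p₁ = P(outcome | exposed) = 332/593 = 0.55987
p₀ = P(outcome | unexposed) = 726/2433 = 0.2984
Overall risk P(Y=1) = π·p₁ + (1−π)·p₀ = 0.696×0.55987 + 0.304×0.2984 = 0.48038.
Under exogeneity, PAF = [P(Y=1) − p₀] / P(Y=1).
PAF = (0.48038 − 0.2984) / 0.48038 ≈ 0.3788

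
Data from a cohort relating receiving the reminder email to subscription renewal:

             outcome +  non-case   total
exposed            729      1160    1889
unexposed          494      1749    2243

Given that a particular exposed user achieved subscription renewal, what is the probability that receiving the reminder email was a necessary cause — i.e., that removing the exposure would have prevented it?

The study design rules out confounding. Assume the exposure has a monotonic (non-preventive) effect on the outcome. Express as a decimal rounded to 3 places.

PN ≈ 0.429

p₁ = P(outcome | exposed) = 729/1889 = 0.38592
p₀ = P(outcome | unexposed) = 494/2243 = 0.22024
Under exogeneity and monotonicity, PN = (p₁ − p₀)/p₁.
PN = (0.38592 − 0.22024) / 0.38592 ≈ 0.4293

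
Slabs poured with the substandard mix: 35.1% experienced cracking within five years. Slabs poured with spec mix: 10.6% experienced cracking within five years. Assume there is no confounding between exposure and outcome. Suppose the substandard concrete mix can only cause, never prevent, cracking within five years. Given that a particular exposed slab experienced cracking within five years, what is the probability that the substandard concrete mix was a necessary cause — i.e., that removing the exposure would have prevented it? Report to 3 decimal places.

p₁ = 0.351, p₀ = 0.106.
Under exogeneity and monotonicity, PN = (p₁ − p₀) / p₁.
PN = (0.351 − 0.106) / 0.351 = 0.245 / 0.351 ≈ 0.6980

PN ≈ 0.698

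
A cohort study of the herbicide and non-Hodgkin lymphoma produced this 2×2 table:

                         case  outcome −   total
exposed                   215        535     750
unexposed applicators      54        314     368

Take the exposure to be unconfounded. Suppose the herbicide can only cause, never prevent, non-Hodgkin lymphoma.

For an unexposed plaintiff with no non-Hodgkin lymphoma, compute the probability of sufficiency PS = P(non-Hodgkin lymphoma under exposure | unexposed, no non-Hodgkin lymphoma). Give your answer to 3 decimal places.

p₁ = P(outcome | exposed) = 215/750 = 0.28667
p₀ = P(outcome | unexposed) = 54/368 = 0.14674
Under exogeneity and monotonicity, PS = (p₁ − p₀)/(1 − p₀).
PS = (0.28667 − 0.14674) / 0.85326 ≈ 0.1640

PS ≈ 0.164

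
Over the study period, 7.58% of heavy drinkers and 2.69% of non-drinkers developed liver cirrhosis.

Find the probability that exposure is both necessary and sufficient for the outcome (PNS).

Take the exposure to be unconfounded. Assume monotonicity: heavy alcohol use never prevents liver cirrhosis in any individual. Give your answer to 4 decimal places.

PNS ≈ 0.0489

p₁ = 0.0758, p₀ = 0.0269.
Under exogeneity and monotonicity, PNS = p₁ − p₀.
PNS = 0.0758 − 0.0269 = 0.0489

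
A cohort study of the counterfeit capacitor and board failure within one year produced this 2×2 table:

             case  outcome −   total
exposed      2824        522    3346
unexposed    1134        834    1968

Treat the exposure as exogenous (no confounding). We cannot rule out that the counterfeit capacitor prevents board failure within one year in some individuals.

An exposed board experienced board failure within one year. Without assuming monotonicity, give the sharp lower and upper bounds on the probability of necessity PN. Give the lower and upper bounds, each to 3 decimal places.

p₁ = P(outcome | exposed) = 2824/3346 = 0.84399
p₀ = P(outcome | unexposed) = 1134/1968 = 0.57622
Under exogeneity alone the bounds on PN are max{0,(p₁−p₀)/p₁} ≤ PN ≤ min{1,(1−p₀)/p₁}.
  lower = (p₁ − p₀)/p₁ = 0.26777 / 0.84399 ≈ 0.3173
  upper = min{1, (1 − p₀)/p₁} = 0.42378 / 0.84399 ≈ 0.5021

0.317 ≤ PN ≤ 0.502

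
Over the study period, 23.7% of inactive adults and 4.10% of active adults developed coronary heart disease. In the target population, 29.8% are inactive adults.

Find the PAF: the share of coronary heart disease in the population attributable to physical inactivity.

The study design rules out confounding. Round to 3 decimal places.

PAF ≈ 0.588

p₁ = 0.237, p₀ = 0.041.
Overall risk P(Y=1) = π·p₁ + (1−π)·p₀ = 0.298×0.237 + 0.702×0.041 = 0.099408.
Under exogeneity, PAF = [P(Y=1) − p₀] / P(Y=1).
PAF = (0.099408 − 0.041) / 0.099408 ≈ 0.5876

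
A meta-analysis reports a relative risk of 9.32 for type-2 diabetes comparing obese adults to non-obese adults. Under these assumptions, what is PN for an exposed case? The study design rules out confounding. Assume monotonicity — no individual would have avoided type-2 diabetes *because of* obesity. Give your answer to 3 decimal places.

Under exogeneity and monotonicity, PN = (RR − 1) / RR = 1 − 1/RR.
PN = (9.32 − 1) / 9.32 = 8.32 / 9.32 ≈ 0.8927

PN ≈ 0.893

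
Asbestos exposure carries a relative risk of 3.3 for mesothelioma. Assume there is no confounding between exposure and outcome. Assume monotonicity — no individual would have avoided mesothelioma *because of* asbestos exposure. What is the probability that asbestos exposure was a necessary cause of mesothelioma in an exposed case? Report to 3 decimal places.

PN ≈ 0.697

Under exogeneity and monotonicity, PN = (RR − 1) / RR = 1 − 1/RR.
PN = (3.3 − 1) / 3.3 = 2.3 / 3.3 ≈ 0.6970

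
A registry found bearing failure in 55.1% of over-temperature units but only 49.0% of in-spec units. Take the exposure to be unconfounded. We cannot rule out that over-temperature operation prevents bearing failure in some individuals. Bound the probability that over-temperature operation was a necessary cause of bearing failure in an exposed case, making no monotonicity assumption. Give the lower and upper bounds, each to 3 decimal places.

p₁ = 0.551, p₀ = 0.49.
Under exogeneity alone the bounds on PN are max{0,(p₁−p₀)/p₁} ≤ PN ≤ min{1,(1−p₀)/p₁}.
  lower = (p₁ − p₀)/p₁ = 0.061 / 0.551 ≈ 0.1107
  upper = min{1, (1 − p₀)/p₁} = 0.51 / 0.551 ≈ 0.9256

0.111 ≤ PN ≤ 0.926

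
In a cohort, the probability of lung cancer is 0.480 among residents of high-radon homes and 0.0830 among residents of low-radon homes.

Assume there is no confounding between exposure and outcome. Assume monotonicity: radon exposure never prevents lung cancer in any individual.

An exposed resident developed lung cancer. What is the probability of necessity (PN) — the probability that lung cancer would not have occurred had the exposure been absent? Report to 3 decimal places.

PN ≈ 0.827

Let p₁ = 0.48, p₀ = 0.083.
Under exogeneity and monotonicity, PN = (p₁ − p₀) / p₁.
PN = (0.48 − 0.083) / 0.48 = 0.397 / 0.48 ≈ 0.8271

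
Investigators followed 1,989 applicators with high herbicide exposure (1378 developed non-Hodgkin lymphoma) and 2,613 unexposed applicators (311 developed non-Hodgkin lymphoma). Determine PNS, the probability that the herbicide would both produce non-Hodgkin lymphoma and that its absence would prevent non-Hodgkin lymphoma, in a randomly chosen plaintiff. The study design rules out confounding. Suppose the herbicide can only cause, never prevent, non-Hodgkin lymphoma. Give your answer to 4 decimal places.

p₁ = P(outcome | exposed) = 1378/1989 = 0.69281
p₀ = P(outcome | unexposed) = 311/2613 = 0.11902
Under exogeneity and monotonicity, PNS = p₁ − p₀.
PNS = 0.69281 − 0.11902 = 0.57379

PNS ≈ 0.5738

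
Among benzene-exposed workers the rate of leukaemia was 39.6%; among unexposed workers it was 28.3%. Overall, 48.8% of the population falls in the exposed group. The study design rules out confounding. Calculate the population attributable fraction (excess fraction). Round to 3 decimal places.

PAF ≈ 0.163

p₁ = 0.396, p₀ = 0.283.
Overall risk P(Y=1) = π·p₁ + (1−π)·p₀ = 0.488×0.396 + 0.512×0.283 = 0.33814.
Under exogeneity, PAF = [P(Y=1) − p₀] / P(Y=1).
PAF = (0.33814 − 0.283) / 0.33814 ≈ 0.1631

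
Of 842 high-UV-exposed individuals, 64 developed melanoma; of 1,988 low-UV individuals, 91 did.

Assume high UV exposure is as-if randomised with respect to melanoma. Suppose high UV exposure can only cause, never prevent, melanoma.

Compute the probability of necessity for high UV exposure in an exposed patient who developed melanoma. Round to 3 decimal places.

PN ≈ 0.398

p₁ = P(outcome | exposed) = 64/842 = 0.07601
p₀ = P(outcome | unexposed) = 91/1988 = 0.045775
Under exogeneity and monotonicity, PN = (p₁ − p₀) / p₁.
PN = (0.07601 − 0.045775) / 0.07601 = 0.030235 / 0.07601 ≈ 0.3978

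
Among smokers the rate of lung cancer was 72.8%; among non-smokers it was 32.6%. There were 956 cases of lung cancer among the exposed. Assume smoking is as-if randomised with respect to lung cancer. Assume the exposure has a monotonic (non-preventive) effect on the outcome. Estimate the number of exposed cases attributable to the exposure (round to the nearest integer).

p₁ = 0.728, p₀ = 0.326.
PN = (p₁ − p₀)/p₁ = (0.728 − 0.326) / 0.728 ≈ 0.55220.
Attributable cases ≈ PN × (exposed cases) = 0.55220 × 956 ≈ 527.90.

about 528 cases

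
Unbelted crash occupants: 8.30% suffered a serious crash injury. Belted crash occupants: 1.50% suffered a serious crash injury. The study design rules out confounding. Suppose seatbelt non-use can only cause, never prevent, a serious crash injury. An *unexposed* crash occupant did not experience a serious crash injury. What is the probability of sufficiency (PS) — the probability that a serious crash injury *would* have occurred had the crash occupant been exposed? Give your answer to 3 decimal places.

PS ≈ 0.069

p₁ = 0.083, p₀ = 0.015.
Under exogeneity and monotonicity, PS = (p₁ − p₀) / (1 − p₀).
PS = (0.083 − 0.015) / (1 − 0.015) = 0.068 / 0.985 ≈ 0.0690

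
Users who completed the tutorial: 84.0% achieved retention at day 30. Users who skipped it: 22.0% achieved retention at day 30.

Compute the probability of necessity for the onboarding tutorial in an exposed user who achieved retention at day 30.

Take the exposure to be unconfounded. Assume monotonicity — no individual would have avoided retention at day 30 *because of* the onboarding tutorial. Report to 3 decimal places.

PN ≈ 0.738

p₁ = 0.84, p₀ = 0.22.
Under exogeneity and monotonicity, PN = (p₁ − p₀) / p₁.
PN = (0.84 − 0.22) / 0.84 = 0.62 / 0.84 ≈ 0.7381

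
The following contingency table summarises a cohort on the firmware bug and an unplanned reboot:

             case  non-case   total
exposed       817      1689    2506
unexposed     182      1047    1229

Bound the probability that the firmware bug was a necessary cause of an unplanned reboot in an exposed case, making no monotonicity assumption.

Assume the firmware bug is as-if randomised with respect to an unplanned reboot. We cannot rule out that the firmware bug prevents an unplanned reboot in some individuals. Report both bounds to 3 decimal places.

0.546 ≤ PN ≤ 1.000

p₁ = P(outcome | exposed) = 817/2506 = 0.32602
p₀ = P(outcome | unexposed) = 182/1229 = 0.14809
Under exogeneity alone the bounds on PN are max{0,(p₁−p₀)/p₁} ≤ PN ≤ min{1,(1−p₀)/p₁}.
  lower = (p₁ − p₀)/p₁ = 0.17793 / 0.32602 ≈ 0.5458
  upper = min{1, (1 − p₀)/p₁} = 0.85191 / 0.32602 ≈ 2.6131 → capped at 1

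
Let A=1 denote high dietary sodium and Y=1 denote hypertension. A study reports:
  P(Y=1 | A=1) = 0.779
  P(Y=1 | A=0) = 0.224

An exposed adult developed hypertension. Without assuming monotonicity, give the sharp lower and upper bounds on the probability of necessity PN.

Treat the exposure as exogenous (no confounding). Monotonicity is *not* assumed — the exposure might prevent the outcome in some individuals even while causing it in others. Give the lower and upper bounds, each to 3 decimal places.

Let p₁ = 0.779, p₀ = 0.224.
Under exogeneity alone the bounds on PN are max{0,(p₁−p₀)/p₁} ≤ PN ≤ min{1,(1−p₀)/p₁}.
  lower = (p₁ − p₀)/p₁ = 0.555 / 0.779 ≈ 0.7125
  upper = min{1, (1 − p₀)/p₁} = 0.776 / 0.779 ≈ 0.9961

0.712 ≤ PN ≤ 0.996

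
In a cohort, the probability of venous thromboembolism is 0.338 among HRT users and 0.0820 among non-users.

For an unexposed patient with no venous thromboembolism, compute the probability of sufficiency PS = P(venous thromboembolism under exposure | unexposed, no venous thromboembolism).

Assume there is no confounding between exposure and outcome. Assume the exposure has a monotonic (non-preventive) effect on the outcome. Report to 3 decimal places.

Let p₁ = 0.338, p₀ = 0.082.
Under exogeneity and monotonicity, PS = (p₁ − p₀) / (1 − p₀).
PS = (0.338 − 0.082) / (1 − 0.082) = 0.256 / 0.918 ≈ 0.2789

PS ≈ 0.279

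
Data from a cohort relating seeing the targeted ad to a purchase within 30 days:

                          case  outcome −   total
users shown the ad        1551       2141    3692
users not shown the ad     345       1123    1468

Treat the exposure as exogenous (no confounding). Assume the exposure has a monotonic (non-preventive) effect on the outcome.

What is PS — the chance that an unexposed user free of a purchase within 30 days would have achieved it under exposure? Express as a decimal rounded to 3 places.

p₁ = P(outcome | exposed) = 1551/3692 = 0.4201
p₀ = P(outcome | unexposed) = 345/1468 = 0.23501
Under exogeneity and monotonicity, PS = (p₁ − p₀) / (1 − p₀).
PS = (0.4201 − 0.23501) / (1 − 0.23501) = 0.18508 / 0.76499 ≈ 0.2419

PS ≈ 0.242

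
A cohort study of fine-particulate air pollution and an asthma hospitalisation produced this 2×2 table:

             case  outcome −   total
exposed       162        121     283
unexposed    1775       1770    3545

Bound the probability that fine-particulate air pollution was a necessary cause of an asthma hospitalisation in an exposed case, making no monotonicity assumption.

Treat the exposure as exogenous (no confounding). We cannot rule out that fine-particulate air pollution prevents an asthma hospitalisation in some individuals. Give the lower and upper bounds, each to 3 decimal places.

p₁ = P(outcome | exposed) = 162/283 = 0.57244
p₀ = P(outcome | unexposed) = 1775/3545 = 0.50071
Under exogeneity alone the bounds on PN are max{0,(p₁−p₀)/p₁} ≤ PN ≤ min{1,(1−p₀)/p₁}.
  lower = (p₁ − p₀)/p₁ = 0.071733 / 0.57244 ≈ 0.1253
  upper = min{1, (1 − p₀)/p₁} = 0.49929 / 0.57244 ≈ 0.8722

0.125 ≤ PN ≤ 0.872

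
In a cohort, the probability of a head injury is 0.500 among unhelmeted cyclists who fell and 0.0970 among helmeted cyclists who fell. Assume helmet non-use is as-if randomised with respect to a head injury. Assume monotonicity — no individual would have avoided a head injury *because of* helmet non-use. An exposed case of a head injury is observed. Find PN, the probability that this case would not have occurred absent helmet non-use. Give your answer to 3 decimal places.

Let p₁ = 0.5, p₀ = 0.097.
Under exogeneity and monotonicity, PN = (p₁ − p₀) / p₁.
PN = (0.5 − 0.097) / 0.5 = 0.403 / 0.5 ≈ 0.8060

PN ≈ 0.806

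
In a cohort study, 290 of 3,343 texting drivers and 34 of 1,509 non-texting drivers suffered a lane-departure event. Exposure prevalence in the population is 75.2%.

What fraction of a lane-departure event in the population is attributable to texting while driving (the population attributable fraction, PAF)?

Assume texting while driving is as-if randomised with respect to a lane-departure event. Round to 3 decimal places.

PAF ≈ 0.682

p₁ = P(outcome | exposed) = 290/3343 = 0.086748
p₀ = P(outcome | unexposed) = 34/1509 = 0.022531
Overall risk P(Y=1) = π·p₁ + (1−π)·p₀ = 0.752×0.086748 + 0.248×0.022531 = 0.070823.
Under exogeneity, PAF = [P(Y=1) − p₀] / P(Y=1).
PAF = (0.070823 − 0.022531) / 0.070823 ≈ 0.6819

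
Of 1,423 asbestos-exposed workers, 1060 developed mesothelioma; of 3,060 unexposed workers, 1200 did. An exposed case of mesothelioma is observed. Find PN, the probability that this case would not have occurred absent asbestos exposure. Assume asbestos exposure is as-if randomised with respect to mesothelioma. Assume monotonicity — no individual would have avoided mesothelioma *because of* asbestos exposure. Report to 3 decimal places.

p₁ = P(outcome | exposed) = 1060/1423 = 0.74491
p₀ = P(outcome | unexposed) = 1200/3060 = 0.39216
Under exogeneity and monotonicity, PN = (p₁ − p₀) / p₁.
PN = (0.74491 − 0.39216) / 0.74491 = 0.35275 / 0.74491 ≈ 0.4735

PN ≈ 0.474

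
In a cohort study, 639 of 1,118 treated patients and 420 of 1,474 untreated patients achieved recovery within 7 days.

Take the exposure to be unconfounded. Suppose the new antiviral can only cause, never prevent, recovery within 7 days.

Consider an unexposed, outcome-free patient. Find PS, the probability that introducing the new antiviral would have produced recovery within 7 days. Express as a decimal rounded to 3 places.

PS ≈ 0.401

p₁ = P(outcome | exposed) = 639/1118 = 0.57156
p₀ = P(outcome | unexposed) = 420/1474 = 0.28494
Under exogeneity and monotonicity, PS = (p₁ − p₀) / (1 − p₀).
PS = (0.57156 − 0.28494) / (1 − 0.28494) = 0.28662 / 0.71506 ≈ 0.4008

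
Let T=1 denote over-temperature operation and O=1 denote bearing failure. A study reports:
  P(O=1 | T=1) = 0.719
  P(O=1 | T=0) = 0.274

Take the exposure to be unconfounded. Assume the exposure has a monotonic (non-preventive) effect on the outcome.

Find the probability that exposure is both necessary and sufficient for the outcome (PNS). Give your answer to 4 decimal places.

Let p₁ = 0.719, p₀ = 0.274.
Under exogeneity and monotonicity, PNS = p₁ − p₀.
PNS = 0.719 − 0.274 = 0.445

PNS ≈ 0.4450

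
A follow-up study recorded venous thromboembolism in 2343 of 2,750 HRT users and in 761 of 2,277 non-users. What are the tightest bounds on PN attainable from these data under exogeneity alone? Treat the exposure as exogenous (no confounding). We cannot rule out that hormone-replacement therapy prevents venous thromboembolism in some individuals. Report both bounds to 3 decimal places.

p₁ = P(outcome | exposed) = 2343/2750 = 0.852
p₀ = P(outcome | unexposed) = 761/2277 = 0.33421
Under exogeneity alone the bounds on PN are max{0,(p₁−p₀)/p₁} ≤ PN ≤ min{1,(1−p₀)/p₁}.
  lower = (p₁ − p₀)/p₁ = 0.51779 / 0.852 ≈ 0.6077
  upper = min{1, (1 − p₀)/p₁} = 0.66579 / 0.852 ≈ 0.7814

0.608 ≤ PN ≤ 0.781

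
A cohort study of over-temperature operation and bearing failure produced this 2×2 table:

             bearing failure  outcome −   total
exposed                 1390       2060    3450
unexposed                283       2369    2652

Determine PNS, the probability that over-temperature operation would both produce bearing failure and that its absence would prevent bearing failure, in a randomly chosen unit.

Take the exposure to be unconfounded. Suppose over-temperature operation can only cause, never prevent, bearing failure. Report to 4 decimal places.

p₁ = P(outcome | exposed) = 1390/3450 = 0.4029
p₀ = P(outcome | unexposed) = 283/2652 = 0.10671
Under exogeneity and monotonicity, PNS = p₁ − p₀.
PNS = 0.4029 − 0.10671 = 0.29619

PNS ≈ 0.2962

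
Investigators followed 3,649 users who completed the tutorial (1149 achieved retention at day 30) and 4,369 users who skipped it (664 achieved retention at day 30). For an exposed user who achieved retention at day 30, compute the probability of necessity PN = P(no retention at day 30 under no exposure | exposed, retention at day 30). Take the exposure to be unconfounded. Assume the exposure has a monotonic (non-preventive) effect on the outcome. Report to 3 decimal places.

p₁ = P(outcome | exposed) = 1149/3649 = 0.31488
p₀ = P(outcome | unexposed) = 664/4369 = 0.15198
Under exogeneity and monotonicity, PN = (p₁ − p₀) / p₁.
PN = (0.31488 − 0.15198) / 0.31488 = 0.1629 / 0.31488 ≈ 0.5173

PN ≈ 0.517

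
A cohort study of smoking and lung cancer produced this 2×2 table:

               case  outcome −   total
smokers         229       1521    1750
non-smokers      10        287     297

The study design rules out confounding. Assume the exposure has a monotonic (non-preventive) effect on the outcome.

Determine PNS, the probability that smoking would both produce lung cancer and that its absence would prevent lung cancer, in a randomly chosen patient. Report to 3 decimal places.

p₁ = P(outcome | exposed) = 229/1750 = 0.13086
p₀ = P(outcome | unexposed) = 10/297 = 0.03367
Under exogeneity and monotonicity, PNS = p₁ − p₀.
PNS = 0.13086 − 0.03367 = 0.097187

PNS ≈ 0.097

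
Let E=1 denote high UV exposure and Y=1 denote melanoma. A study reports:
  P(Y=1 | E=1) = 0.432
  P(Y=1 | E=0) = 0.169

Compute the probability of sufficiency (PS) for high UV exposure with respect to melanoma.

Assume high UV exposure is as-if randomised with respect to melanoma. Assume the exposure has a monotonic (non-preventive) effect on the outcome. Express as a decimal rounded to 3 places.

PS ≈ 0.316

Let p₁ = 0.432, p₀ = 0.169.
Under exogeneity and monotonicity, PS = (p₁ − p₀) / (1 − p₀).
PS = (0.432 − 0.169) / (1 − 0.169) = 0.263 / 0.831 ≈ 0.3165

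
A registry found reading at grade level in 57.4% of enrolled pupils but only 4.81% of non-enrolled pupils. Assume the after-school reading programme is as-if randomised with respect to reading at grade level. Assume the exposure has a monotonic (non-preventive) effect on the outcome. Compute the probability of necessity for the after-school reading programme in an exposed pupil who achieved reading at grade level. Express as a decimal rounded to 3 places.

p₁ = 0.574, p₀ = 0.0481.
Under exogeneity and monotonicity, PN = (p₁ − p₀) / p₁.
PN = (0.574 − 0.0481) / 0.574 = 0.5259 / 0.574 ≈ 0.9162

PN ≈ 0.916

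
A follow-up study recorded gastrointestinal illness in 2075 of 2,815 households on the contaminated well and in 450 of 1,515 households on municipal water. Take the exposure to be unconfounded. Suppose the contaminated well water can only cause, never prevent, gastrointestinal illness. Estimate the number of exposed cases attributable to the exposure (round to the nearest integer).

p₁ = P(outcome | exposed) = 2075/2815 = 0.73712
p₀ = P(outcome | unexposed) = 450/1515 = 0.29703
PN = (p₁ − p₀)/p₁ = (0.73712 − 0.29703) / 0.73712 ≈ 0.59704.
Attributable cases ≈ PN × (exposed cases) = 0.59704 × 2075 ≈ 1238.86.

about 1239 cases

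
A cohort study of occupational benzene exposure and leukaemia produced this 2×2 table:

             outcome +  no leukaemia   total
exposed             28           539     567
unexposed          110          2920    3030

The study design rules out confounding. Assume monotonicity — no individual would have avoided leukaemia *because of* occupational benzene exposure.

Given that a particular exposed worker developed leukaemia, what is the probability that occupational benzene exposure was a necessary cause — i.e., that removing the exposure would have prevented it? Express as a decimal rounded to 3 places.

PN ≈ 0.265

p₁ = P(outcome | exposed) = 28/567 = 0.049383
p₀ = P(outcome | unexposed) = 110/3030 = 0.036304
Under exogeneity and monotonicity, PN = (p₁ − p₀) / p₁.
PN = (0.049383 − 0.036304) / 0.049383 = 0.013079 / 0.049383 ≈ 0.2649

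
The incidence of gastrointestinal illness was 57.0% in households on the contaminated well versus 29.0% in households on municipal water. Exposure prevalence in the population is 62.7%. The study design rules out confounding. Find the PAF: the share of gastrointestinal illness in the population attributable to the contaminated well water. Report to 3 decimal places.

PAF ≈ 0.377

p₁ = 0.57, p₀ = 0.29.
Overall risk P(Y=1) = π·p₁ + (1−π)·p₀ = 0.627×0.57 + 0.373×0.29 = 0.46556.
Under exogeneity, PAF = [P(Y=1) − p₀] / P(Y=1).
PAF = (0.46556 − 0.29) / 0.46556 ≈ 0.3771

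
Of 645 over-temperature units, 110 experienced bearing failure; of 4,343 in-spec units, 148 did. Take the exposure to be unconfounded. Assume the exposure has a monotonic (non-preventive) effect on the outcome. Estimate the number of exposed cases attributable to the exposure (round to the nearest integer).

about 88 cases

p₁ = P(outcome | exposed) = 110/645 = 0.17054
p₀ = P(outcome | unexposed) = 148/4343 = 0.034078
PN = (p₁ − p₀)/p₁ = (0.17054 − 0.034078) / 0.17054 ≈ 0.80018.
Attributable cases ≈ PN × (exposed cases) = 0.80018 × 110 ≈ 88.02.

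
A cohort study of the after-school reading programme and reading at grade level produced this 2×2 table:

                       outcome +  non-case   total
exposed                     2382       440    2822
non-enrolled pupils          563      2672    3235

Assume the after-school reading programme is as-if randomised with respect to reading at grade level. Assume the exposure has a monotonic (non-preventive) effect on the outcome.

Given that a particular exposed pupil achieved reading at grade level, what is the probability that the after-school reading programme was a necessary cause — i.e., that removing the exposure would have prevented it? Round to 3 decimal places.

p₁ = P(outcome | exposed) = 2382/2822 = 0.84408
p₀ = P(outcome | unexposed) = 563/3235 = 0.17403
Under exogeneity and monotonicity, PN = (p₁ − p₀) / p₁.
PN = (0.84408 − 0.17403) / 0.84408 = 0.67005 / 0.84408 ≈ 0.7938

PN ≈ 0.794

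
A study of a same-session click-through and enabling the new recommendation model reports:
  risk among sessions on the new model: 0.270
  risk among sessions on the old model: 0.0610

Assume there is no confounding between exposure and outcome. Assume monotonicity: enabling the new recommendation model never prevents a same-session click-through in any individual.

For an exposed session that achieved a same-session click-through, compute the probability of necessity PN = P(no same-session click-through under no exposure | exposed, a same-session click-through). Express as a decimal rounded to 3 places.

PN ≈ 0.774

Let p₁ = 0.27, p₀ = 0.061.
Under exogeneity and monotonicity, PN = (p₁ − p₀) / p₁.
PN = (0.27 − 0.061) / 0.27 = 0.209 / 0.27 ≈ 0.7741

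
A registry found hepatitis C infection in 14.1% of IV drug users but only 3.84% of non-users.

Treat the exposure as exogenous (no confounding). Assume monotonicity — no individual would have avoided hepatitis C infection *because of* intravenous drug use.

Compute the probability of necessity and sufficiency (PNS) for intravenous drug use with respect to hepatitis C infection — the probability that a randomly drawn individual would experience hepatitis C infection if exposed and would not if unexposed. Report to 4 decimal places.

PNS ≈ 0.1026

p₁ = 0.141, p₀ = 0.0384.
Under exogeneity and monotonicity, PNS = p₁ − p₀.
PNS = 0.141 − 0.0384 = 0.1026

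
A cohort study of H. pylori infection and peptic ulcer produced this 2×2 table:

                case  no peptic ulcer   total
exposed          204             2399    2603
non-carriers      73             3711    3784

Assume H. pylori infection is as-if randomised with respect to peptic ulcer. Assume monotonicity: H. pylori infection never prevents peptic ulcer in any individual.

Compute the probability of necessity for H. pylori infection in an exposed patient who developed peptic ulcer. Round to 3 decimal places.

p₁ = P(outcome | exposed) = 204/2603 = 0.078371
p₀ = P(outcome | unexposed) = 73/3784 = 0.019292
Under exogeneity and monotonicity, PN = (p₁ − p₀) / p₁.
PN = (0.078371 − 0.019292) / 0.078371 = 0.059079 / 0.078371 ≈ 0.7538

PN ≈ 0.754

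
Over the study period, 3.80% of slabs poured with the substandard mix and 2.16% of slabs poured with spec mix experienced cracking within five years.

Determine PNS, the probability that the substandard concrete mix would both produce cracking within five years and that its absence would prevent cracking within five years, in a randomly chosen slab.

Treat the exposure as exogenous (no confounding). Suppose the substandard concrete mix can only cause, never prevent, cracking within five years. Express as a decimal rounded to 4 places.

PNS ≈ 0.0164

p₁ = 0.038, p₀ = 0.0216.
Under exogeneity and monotonicity, PNS = p₁ − p₀.
PNS = 0.038 − 0.0216 = 0.0164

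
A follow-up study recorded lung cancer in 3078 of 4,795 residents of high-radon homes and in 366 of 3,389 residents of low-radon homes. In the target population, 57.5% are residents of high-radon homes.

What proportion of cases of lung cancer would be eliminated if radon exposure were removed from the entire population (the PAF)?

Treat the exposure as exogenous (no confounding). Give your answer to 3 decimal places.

PAF ≈ 0.740

p₁ = P(outcome | exposed) = 3078/4795 = 0.64192
p₀ = P(outcome | unexposed) = 366/3389 = 0.108
Overall risk P(Y=1) = π·p₁ + (1−π)·p₀ = 0.575×0.64192 + 0.425×0.108 = 0.415.
Under exogeneity, PAF = [P(Y=1) − p₀] / P(Y=1).
PAF = (0.415 − 0.108) / 0.415 ≈ 0.7398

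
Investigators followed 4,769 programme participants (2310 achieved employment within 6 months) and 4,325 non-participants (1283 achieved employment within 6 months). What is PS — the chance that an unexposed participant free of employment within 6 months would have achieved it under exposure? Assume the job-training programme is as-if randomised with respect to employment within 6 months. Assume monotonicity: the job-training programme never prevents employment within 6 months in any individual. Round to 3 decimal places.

PS ≈ 0.267

p₁ = P(outcome | exposed) = 2310/4769 = 0.48438
p₀ = P(outcome | unexposed) = 1283/4325 = 0.29665
Under exogeneity and monotonicity, PS = (p₁ − p₀) / (1 − p₀).
PS = (0.48438 − 0.29665) / (1 − 0.29665) = 0.18773 / 0.70335 ≈ 0.2669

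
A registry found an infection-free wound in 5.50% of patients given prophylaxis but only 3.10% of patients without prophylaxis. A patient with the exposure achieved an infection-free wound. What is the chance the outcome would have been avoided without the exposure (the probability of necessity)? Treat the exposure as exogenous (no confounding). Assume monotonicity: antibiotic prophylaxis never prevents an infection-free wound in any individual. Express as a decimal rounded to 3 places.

PN ≈ 0.436

p₁ = 0.055, p₀ = 0.031.
Under exogeneity and monotonicity, PN = (p₁ − p₀) / p₁.
PN = (0.055 − 0.031) / 0.055 = 0.024 / 0.055 ≈ 0.4364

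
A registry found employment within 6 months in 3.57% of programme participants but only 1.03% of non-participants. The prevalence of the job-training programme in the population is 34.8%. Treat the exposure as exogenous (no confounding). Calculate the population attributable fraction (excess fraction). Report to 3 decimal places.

p₁ = 0.0357, p₀ = 0.0103.
Overall risk P(Y=1) = π·p₁ + (1−π)·p₀ = 0.348×0.0357 + 0.652×0.0103 = 0.019139.
Under exogeneity, PAF = [P(Y=1) − p₀] / P(Y=1).
PAF = (0.019139 − 0.0103) / 0.019139 ≈ 0.4618

PAF ≈ 0.462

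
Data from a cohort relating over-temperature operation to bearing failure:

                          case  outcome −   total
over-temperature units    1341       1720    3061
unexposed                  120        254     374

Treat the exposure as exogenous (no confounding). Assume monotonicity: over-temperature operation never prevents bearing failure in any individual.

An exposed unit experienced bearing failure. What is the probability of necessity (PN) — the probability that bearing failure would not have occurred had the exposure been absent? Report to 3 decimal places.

p₁ = P(outcome | exposed) = 1341/3061 = 0.43809
p₀ = P(outcome | unexposed) = 120/374 = 0.32086
Under exogeneity and monotonicity, PN = (p₁ − p₀)/p₁.
PN = (0.43809 − 0.32086) / 0.43809 ≈ 0.2676

PN ≈ 0.268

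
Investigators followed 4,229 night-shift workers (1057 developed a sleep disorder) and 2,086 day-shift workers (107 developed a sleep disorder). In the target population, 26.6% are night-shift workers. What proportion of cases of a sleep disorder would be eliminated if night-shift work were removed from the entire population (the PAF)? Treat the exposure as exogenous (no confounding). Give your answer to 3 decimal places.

PAF ≈ 0.507

p₁ = P(outcome | exposed) = 1057/4229 = 0.24994
p₀ = P(outcome | unexposed) = 107/2086 = 0.051294
Overall risk P(Y=1) = π·p₁ + (1−π)·p₀ = 0.266×0.24994 + 0.734×0.051294 = 0.10413.
Under exogeneity, PAF = [P(Y=1) − p₀] / P(Y=1).
PAF = (0.10413 − 0.051294) / 0.10413 ≈ 0.5074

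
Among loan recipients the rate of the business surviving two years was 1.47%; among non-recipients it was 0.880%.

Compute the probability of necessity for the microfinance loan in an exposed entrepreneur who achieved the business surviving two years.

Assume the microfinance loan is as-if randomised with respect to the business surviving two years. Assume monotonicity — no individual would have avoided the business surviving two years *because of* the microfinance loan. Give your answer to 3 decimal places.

PN ≈ 0.401

p₁ = 0.0147, p₀ = 0.0088.
Under exogeneity and monotonicity, PN = (p₁ − p₀) / p₁.
PN = (0.0147 − 0.0088) / 0.0147 = 0.0059 / 0.0147 ≈ 0.4014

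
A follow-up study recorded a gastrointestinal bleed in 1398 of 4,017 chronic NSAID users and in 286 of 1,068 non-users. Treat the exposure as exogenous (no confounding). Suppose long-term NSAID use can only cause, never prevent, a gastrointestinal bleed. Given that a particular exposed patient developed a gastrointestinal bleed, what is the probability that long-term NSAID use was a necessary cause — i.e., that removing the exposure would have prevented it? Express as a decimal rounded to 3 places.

PN ≈ 0.231

p₁ = P(outcome | exposed) = 1398/4017 = 0.34802
p₀ = P(outcome | unexposed) = 286/1068 = 0.26779
Under exogeneity and monotonicity, PN = (p₁ − p₀) / p₁.
PN = (0.34802 − 0.26779) / 0.34802 = 0.080231 / 0.34802 ≈ 0.2305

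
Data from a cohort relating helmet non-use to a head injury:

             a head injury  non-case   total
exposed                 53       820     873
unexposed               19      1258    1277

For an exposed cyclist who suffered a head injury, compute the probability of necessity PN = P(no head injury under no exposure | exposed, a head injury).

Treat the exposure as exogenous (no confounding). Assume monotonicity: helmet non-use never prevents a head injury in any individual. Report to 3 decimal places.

p₁ = P(outcome | exposed) = 53/873 = 0.06071
p₀ = P(outcome | unexposed) = 19/1277 = 0.014879
Under exogeneity and monotonicity, PN = (p₁ − p₀)/p₁.
PN = (0.06071 − 0.014879) / 0.06071 ≈ 0.7549

PN ≈ 0.755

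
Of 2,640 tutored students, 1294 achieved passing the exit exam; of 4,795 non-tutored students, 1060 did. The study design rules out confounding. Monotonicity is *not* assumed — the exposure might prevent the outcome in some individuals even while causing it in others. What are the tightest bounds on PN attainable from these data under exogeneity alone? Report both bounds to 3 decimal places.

0.549 ≤ PN ≤ 1.000

p₁ = P(outcome | exposed) = 1294/2640 = 0.49015
p₀ = P(outcome | unexposed) = 1060/4795 = 0.22106
Under exogeneity alone the bounds on PN are max{0,(p₁−p₀)/p₁} ≤ PN ≤ min{1,(1−p₀)/p₁}.
  lower = (p₁ − p₀)/p₁ = 0.26909 / 0.49015 ≈ 0.5490
  upper = min{1, (1 − p₀)/p₁} = 0.77894 / 0.49015 ≈ 1.5892 → capped at 1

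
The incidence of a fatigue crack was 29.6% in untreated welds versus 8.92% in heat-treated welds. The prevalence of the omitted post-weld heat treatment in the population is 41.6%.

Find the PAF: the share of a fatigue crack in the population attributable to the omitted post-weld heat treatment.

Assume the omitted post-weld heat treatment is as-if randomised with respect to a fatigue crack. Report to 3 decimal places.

PAF ≈ 0.491

p₁ = 0.296, p₀ = 0.0892.
Overall risk P(Y=1) = π·p₁ + (1−π)·p₀ = 0.416×0.296 + 0.584×0.0892 = 0.17523.
Under exogeneity, PAF = [P(Y=1) − p₀] / P(Y=1).
PAF = (0.17523 − 0.0892) / 0.17523 ≈ 0.4910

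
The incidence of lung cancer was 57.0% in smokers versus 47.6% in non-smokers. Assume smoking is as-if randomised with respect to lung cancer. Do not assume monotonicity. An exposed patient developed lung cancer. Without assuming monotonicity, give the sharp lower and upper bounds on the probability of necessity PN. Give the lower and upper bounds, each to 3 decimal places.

p₁ = 0.57, p₀ = 0.476.
Under exogeneity alone the bounds on PN are max{0,(p₁−p₀)/p₁} ≤ PN ≤ min{1,(1−p₀)/p₁}.
  lower = (p₁ − p₀)/p₁ = 0.094 / 0.57 ≈ 0.1649
  upper = min{1, (1 − p₀)/p₁} = 0.524 / 0.57 ≈ 0.9193

0.165 ≤ PN ≤ 0.919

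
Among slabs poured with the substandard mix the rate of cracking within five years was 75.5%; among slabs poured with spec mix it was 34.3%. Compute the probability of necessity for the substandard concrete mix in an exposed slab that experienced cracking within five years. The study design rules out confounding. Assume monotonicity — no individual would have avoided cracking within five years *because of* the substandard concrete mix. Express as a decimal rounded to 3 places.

p₁ = 0.755, p₀ = 0.343.
Under exogeneity and monotonicity, PN = (p₁ − p₀) / p₁.
PN = (0.755 − 0.343) / 0.755 = 0.412 / 0.755 ≈ 0.5457

PN ≈ 0.546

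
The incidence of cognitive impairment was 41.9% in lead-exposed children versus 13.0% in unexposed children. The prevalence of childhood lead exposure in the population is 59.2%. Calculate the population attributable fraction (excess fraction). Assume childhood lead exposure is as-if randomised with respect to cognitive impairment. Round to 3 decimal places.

p₁ = 0.419, p₀ = 0.13.
Overall risk P(Y=1) = π·p₁ + (1−π)·p₀ = 0.592×0.419 + 0.408×0.13 = 0.30109.
Under exogeneity, PAF = [P(Y=1) − p₀] / P(Y=1).
PAF = (0.30109 − 0.13) / 0.30109 ≈ 0.5682

PAF ≈ 0.568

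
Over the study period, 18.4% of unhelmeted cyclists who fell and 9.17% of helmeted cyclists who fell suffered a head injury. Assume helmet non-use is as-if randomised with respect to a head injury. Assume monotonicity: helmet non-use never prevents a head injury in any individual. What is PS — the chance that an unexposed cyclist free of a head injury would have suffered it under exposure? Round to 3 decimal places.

PS ≈ 0.102

p₁ = 0.184, p₀ = 0.0917.
Under exogeneity and monotonicity, PS = (p₁ − p₀) / (1 − p₀).
PS = (0.184 − 0.0917) / (1 − 0.0917) = 0.0923 / 0.9083 ≈ 0.1016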